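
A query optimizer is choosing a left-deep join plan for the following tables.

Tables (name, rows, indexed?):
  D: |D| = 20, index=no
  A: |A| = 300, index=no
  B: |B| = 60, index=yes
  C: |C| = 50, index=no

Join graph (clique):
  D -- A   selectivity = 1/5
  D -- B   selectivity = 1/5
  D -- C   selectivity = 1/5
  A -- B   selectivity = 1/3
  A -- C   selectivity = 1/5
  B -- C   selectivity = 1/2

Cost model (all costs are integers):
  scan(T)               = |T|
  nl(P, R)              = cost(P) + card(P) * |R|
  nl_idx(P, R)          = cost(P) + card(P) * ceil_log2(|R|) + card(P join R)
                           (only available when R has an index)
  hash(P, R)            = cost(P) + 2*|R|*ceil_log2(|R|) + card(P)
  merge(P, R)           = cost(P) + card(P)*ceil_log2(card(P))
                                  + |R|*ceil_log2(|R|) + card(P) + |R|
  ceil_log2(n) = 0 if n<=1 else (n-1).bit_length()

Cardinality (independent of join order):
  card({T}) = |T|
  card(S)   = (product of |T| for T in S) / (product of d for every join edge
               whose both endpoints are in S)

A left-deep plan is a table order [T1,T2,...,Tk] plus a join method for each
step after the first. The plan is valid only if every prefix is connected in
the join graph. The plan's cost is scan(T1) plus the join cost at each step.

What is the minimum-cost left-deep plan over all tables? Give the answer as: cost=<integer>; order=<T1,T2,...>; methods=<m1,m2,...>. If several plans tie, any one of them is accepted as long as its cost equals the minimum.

Selinger DP (subsets sized 1..n):
  {D}: scan cost=20, card=20
  {A}: scan cost=300, card=300
  {B}: scan cost=60, card=60
  {C}: scan cost=50, card=50
  {AD}: card=1200; try (D,hash)→800, (A,merge)→3140, (D,merge)→3420, (A,hash)→5440, (A,nl)→6020, (D,nl)→6300; best=800 via (D,hash)
  {BD}: card=240; try (D,hash)→320, (B,nl_idx)→380, (B,merge)→560, (D,merge)→600, (B,hash)→760, (B,nl)→1220 …(+1); best=320 via (D,hash)
  {CD}: card=200; try (D,hash)→300, (C,merge)→490, (D,merge)→520, (C,hash)→640, (C,nl)→1020, (D,nl)→1050; best=300 via (D,hash)
  {AB}: card=6000; try (B,hash)→1320, (A,merge)→3480, (B,merge)→3720, (A,hash)→5520, (B,nl_idx)→8100, (A,nl)→18060 …(+1); best=1320 via (B,hash)
  {AC}: card=3000; try (C,hash)→1200, (A,merge)→3400, (C,merge)→3650, (A,hash)→5500, (A,nl)→15050, (C,nl)→15300; best=1200 via (C,hash)
  {BC}: card=1500; try (C,hash)→720, (B,hash)→820, (B,merge)→820, (C,merge)→830, (B,nl_idx)→1850, (B,nl)→3050 …(+1); best=720 via (C,hash)
  {ABD}: card=4800; try (B,hash)→2720, (A,merge)→5480, (A,hash)→5960, (D,hash)→7520, (B,nl_idx)→12800, (B,merge)→15620 …(+4); best=2720 via (B,hash)
  {ACD}: card=2400; try (C,hash)→2600, (D,hash)→4400, (A,merge)→5100, (A,hash)→5900, (C,merge)→15550, (D,merge)→40320 …(+3); best=2600 via (C,hash)
  {BCD}: card=1200; try (C,hash)→1160, (B,hash)→1220, (D,hash)→2420, (B,merge)→2520, (B,nl_idx)→2700, (C,merge)→2830 …(+4); best=1160 via (C,hash)
  {ABC}: card=30000; try (B,hash)→4920, (A,hash)→7620, (C,hash)→7920, (A,merge)→21720, (B,merge)→40620, (B,nl_idx)→49200 …(+4); best=4920 via (B,hash)
  {ABCD}: card=4800; try (B,hash)→5720, (A,hash)→7760, (C,hash)→8120, (A,merge)→18560, (B,nl_idx)→21800, (B,merge)→34220 …(+7); best=5720 via (B,hash)

cost=5720; order=A,D,C,B; methods=hash,hash,hash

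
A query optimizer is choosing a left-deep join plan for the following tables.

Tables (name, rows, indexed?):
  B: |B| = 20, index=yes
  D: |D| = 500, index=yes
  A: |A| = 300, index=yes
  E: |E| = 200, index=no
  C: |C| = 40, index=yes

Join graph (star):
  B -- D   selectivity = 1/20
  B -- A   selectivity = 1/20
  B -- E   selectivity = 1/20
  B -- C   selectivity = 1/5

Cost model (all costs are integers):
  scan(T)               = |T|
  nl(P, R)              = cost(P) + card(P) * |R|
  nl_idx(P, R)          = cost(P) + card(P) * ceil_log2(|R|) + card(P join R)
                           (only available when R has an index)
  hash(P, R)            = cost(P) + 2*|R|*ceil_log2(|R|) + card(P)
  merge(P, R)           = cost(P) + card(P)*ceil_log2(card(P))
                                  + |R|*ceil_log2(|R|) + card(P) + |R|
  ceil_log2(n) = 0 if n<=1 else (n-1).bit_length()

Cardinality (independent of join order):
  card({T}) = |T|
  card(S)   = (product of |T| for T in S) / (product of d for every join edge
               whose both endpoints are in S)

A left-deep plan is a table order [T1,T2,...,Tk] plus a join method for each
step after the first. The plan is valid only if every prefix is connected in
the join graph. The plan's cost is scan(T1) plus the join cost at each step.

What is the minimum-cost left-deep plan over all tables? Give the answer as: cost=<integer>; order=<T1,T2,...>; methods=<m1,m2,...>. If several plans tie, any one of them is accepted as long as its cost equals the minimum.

cost=39880; order=B,A,C,E,D; methods=nl_idx,hash,hash,hash

Selinger DP (subsets sized 1..n):
  {B}: scan cost=20, card=20
  {D}: scan cost=500, card=500
  {A}: scan cost=300, card=300
  {E}: scan cost=200, card=200
  {C}: scan cost=40, card=40
  {BD}: card=500; try (D,nl_idx)→700, (B,hash)→1200, (B,nl_idx)→3500, (D,merge)→5140, (B,merge)→5620, (D,hash)→9040 …(+2); best=700 via (D,nl_idx)
  {AB}: card=300; try (A,nl_idx)→500, (B,hash)→800, (B,nl_idx)→2100, (A,merge)→3140, (B,merge)→3420, (A,hash)→5440 …(+2); best=500 via (A,nl_idx)
  {BE}: card=200; try (B,hash)→600, (B,nl_idx)→1400, (E,merge)→1940, (B,merge)→2120, (E,hash)→3240, (E,nl)→4020 …(+1); best=600 via (B,hash)
  {BC}: card=160; try (B,hash)→280, (C,nl_idx)→300, (B,nl_idx)→400, (C,merge)→420, (B,merge)→440, (C,hash)→520 …(+2); best=280 via (B,hash)
  {ABD}: card=7500; try (A,hash)→6600, (D,merge)→8500, (A,merge)→8700, (D,hash)→9800, (D,nl_idx)→10700, (A,nl_idx)→12700 …(+2); best=6600 via (A,hash)
  {BDE}: card=5000; try (E,hash)→4400, (D,merge)→7400, (D,nl_idx)→7400, (E,merge)→7500, (D,hash)→9800, (D,nl)→100600 …(+1); best=4400 via (E,hash)
  {BCD}: card=4000; try (C,hash)→1680, (D,nl_idx)→5720, (C,merge)→5980, (D,merge)→6720, (C,nl_idx)→7700, (D,hash)→9440 …(+2); best=1680 via (C,hash)
  {ABE}: card=3000; try (E,hash)→4000, (E,merge)→5300, (A,merge)→5400, (A,nl_idx)→5400, (A,hash)→6200, (E,nl)→60500 …(+1); best=4000 via (E,hash)
  {ABC}: card=2400; try (C,hash)→1280, (C,merge)→3780, (A,nl_idx)→4120, (C,nl_idx)→4700, (A,merge)→4720, (A,hash)→5840 …(+2); best=1280 via (C,hash)
  {BCE}: card=1600; try (C,hash)→1280, (C,merge)→2680, (C,nl_idx)→3400, (E,merge)→3520, (E,hash)→3640, (C,nl)→8600 …(+1); best=1280 via (C,hash)
  {ABDE}: card=75000; try (A,hash)→14800, (D,hash)→16000, (E,hash)→17300, (D,merge)→48000, (A,merge)→77400, (D,nl_idx)→106000 …(+5); best=14800 via (A,hash)
  {ABCD}: card=60000; try (A,hash)→11080, (D,hash)→12680, (C,hash)→14580, (D,merge)→37480, (A,merge)→56680, (D,nl_idx)→82880 …(+6); best=11080 via (A,hash)
  {BCDE}: card=40000; try (E,hash)→8880, (C,hash)→9880, (D,hash)→11880, (D,merge)→25480, (E,merge)→55480, (D,nl_idx)→55680 …(+5); best=8880 via (E,hash)
  {ABCE}: card=24000; try (E,hash)→6880, (C,hash)→7480, (A,hash)→8280, (A,merge)→23480, (E,merge)→34280, (A,nl_idx)→39680 …(+5); best=6880 via (E,hash)
  {ABCDE}: card=600000; try (D,hash)→39880, (A,hash)→54280, (E,hash)→74280, (C,hash)→90280, (D,merge)→395880, (A,merge)→691880 …(+9); best=39880 via (D,hash)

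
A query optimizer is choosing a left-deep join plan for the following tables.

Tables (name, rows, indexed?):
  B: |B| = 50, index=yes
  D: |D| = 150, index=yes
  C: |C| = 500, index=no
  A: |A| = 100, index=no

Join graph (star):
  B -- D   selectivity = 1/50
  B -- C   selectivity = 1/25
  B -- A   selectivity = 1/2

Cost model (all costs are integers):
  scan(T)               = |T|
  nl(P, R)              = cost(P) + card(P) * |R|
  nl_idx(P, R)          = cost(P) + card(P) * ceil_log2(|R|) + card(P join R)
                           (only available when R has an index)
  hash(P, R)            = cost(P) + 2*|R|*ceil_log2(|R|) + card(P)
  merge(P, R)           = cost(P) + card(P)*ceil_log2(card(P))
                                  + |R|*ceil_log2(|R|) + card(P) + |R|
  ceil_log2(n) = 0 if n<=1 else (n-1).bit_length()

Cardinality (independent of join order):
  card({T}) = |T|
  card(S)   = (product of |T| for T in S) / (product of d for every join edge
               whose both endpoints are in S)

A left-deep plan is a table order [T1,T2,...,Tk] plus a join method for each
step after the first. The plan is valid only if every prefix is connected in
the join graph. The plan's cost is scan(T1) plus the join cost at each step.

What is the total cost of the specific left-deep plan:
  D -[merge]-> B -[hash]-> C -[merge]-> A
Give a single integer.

50800

step 1: scan D: cost=150, card=150
step 2: join B via merge
    card(P join B) = 150*50/(50) = 150
    cost = 150 + 150*8 + 50*6 + 150 + 50 = 1850
step 3: join C via hash
    card(P join C) = 150*500/(25) = 3000
    cost = 1850 + 2*500*9 + 150 = 11000
step 4: join A via merge
    card(P join A) = 3000*100/(2) = 150000
    cost = 11000 + 3000*12 + 100*7 + 3000 + 100 = 50800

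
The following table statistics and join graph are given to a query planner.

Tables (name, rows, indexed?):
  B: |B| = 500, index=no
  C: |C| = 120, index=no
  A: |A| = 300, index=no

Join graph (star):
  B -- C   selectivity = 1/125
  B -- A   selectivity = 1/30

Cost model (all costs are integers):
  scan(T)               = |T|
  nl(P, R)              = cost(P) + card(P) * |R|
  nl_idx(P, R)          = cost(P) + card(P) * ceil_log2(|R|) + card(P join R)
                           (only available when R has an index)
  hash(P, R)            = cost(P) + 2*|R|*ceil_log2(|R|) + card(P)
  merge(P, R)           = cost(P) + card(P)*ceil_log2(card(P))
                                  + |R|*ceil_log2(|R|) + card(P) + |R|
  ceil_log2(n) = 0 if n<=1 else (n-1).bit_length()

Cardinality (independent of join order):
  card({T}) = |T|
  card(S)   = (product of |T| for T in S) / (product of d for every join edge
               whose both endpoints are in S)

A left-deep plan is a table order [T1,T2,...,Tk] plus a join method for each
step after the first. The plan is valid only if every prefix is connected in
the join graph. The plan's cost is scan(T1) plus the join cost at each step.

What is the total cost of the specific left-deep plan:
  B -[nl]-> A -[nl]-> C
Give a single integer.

step 1: scan B: cost=500, card=500
step 2: join A via nl
    card(P join A) = 500*300/(30) = 5000
    cost = 500 + 500*300 = 150500
step 3: join C via nl
    card(P join C) = 5000*120/(125) = 4800
    cost = 150500 + 5000*120 = 750500

750500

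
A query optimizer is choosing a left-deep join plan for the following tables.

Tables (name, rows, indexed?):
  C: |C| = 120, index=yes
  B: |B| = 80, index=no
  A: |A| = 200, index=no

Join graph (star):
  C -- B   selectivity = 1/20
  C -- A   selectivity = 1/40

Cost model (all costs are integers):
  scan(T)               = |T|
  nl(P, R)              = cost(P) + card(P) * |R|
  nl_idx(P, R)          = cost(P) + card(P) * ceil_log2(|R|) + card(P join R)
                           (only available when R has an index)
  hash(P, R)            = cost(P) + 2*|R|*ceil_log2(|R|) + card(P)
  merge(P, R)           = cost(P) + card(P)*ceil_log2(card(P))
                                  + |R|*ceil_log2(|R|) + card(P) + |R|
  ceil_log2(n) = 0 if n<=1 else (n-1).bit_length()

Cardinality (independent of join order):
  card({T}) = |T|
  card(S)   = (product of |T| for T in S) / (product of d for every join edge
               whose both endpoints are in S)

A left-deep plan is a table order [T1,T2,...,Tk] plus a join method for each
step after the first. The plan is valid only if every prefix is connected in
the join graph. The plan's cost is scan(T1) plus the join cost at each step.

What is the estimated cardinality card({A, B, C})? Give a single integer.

Tables in S: A(200), B(80), C(120)
Edges inside S: C-B(d=20), C-A(d=40)
numerator = 200 * 80 * 120 = 1920000
denominator = 20 * 40 = 800
card(S) = 1920000 / 800 = 2400

2400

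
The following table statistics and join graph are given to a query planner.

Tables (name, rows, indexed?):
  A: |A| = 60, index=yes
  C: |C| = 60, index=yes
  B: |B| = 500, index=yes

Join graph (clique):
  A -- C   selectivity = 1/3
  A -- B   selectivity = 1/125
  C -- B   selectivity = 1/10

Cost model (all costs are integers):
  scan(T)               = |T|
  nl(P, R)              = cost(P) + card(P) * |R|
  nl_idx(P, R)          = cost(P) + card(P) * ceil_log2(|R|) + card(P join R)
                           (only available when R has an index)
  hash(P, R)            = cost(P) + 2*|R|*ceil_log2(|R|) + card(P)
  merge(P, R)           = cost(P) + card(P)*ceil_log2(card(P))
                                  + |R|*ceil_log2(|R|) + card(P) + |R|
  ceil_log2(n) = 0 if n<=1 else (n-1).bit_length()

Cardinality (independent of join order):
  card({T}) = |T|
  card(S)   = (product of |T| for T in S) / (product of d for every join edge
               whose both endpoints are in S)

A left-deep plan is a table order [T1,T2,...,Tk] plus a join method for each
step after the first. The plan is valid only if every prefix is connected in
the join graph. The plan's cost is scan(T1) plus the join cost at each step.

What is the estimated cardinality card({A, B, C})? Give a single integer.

Tables in S: A(60), B(500), C(60)
Edges inside S: A-C(d=3), A-B(d=125), C-B(d=10)
numerator = 60 * 500 * 60 = 1800000
denominator = 3 * 125 * 10 = 3750
card(S) = 1800000 / 3750 = 480

480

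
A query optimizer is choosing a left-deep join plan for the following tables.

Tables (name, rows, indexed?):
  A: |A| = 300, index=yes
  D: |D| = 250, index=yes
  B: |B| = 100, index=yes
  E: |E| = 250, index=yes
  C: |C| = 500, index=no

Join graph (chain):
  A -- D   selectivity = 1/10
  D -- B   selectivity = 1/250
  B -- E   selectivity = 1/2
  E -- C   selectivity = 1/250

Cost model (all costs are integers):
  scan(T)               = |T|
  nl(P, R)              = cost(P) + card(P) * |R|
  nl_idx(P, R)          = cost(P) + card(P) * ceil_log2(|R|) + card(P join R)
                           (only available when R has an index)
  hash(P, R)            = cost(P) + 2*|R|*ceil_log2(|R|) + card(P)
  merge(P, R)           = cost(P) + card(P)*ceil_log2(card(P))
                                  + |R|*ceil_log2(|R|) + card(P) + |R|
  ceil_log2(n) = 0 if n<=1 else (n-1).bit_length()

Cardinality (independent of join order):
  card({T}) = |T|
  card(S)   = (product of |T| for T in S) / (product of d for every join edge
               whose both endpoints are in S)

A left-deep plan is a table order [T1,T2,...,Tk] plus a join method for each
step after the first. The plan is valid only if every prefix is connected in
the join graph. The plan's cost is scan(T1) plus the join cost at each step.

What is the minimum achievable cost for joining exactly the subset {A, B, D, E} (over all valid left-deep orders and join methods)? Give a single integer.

Selinger DP over subsets of {A,B,D,E}:
  {A}: scan cost=300, card=300
  {D}: scan cost=250, card=250
  {B}: scan cost=100, card=100
  {E}: scan cost=250, card=250
  {AD}: card=7500; try (D,hash)→4600, (A,merge)→5500, (D,merge)→5550, (A,hash)→5900, (A,nl_idx)→10000, (D,nl_idx)→10200 …(+2); best=4600 via (D,hash)
  {BD}: card=100; try (D,nl_idx)→1000, (B,hash)→1900, (B,nl_idx)→2100, (D,merge)→3150, (B,merge)→3300, (D,hash)→4200 …(+2); best=1000 via (D,nl_idx)
  {BE}: card=12500; try (B,hash)→1900, (E,merge)→3150, (B,merge)→3300, (E,hash)→4200, (E,nl_idx)→13400, (B,nl_idx)→14500 …(+2); best=1900 via (B,hash)
  {ABD}: card=3000; try (A,merge)→4800, (A,nl_idx)→4900, (A,hash)→6500, (B,hash)→13500, (A,nl)→31000, (B,nl_idx)→60100 …(+2); best=4800 via (A,merge)
  {BDE}: card=12500; try (E,merge)→4050, (E,hash)→5100, (E,nl_idx)→14300, (D,hash)→18400, (E,nl)→26000, (D,nl_idx)→114400 …(+2); best=4050 via (E,merge)
  {ABDE}: card=375000; try (E,hash)→11800, (A,hash)→21950, (E,merge)→46050, (A,merge)→194550, (E,nl_idx)→403800, (A,nl_idx)→491550 …(+2); best=11800 via (E,hash)

11800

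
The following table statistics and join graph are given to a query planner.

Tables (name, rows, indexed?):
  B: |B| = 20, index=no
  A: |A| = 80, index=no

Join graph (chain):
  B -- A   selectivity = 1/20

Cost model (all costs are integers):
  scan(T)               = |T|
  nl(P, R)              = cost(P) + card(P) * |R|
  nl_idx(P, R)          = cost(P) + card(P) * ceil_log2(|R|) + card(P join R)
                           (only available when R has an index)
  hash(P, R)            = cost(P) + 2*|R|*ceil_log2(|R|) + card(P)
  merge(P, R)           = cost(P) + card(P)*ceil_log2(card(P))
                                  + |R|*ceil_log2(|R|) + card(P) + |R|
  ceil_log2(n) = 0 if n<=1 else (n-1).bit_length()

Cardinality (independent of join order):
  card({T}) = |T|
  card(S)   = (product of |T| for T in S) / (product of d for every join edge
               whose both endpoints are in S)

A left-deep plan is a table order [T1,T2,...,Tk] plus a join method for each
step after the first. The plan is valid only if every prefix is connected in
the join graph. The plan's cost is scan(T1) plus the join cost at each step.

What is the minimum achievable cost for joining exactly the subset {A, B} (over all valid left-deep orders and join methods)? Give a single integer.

Selinger DP over subsets of {A,B}:
  {B}: scan cost=20, card=20
  {A}: scan cost=80, card=80
  {AB}: card=80; try (B,hash)→360, (A,merge)→780, (B,merge)→840, (A,hash)→1160, (A,nl)→1620, (B,nl)→1680; best=360 via (B,hash)

360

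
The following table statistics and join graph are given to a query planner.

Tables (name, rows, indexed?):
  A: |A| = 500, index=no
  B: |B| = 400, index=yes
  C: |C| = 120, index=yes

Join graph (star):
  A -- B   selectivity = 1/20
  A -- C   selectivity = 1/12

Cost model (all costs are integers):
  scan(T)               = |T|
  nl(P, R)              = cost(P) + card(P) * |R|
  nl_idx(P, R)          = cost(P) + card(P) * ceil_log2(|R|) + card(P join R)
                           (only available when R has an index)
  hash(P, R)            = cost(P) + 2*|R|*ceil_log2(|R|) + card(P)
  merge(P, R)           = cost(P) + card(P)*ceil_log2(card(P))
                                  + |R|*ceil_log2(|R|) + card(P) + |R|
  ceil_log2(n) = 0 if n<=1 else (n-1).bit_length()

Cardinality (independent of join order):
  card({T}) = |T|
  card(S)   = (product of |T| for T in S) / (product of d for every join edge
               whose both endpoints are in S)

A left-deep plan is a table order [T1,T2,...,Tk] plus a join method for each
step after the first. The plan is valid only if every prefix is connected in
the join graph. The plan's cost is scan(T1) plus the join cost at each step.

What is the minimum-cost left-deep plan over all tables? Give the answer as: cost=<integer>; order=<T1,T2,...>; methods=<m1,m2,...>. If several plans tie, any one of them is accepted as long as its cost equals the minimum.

cost=14880; order=A,C,B; methods=hash,hash

Selinger DP (subsets sized 1..n):
  {A}: scan cost=500, card=500
  {B}: scan cost=400, card=400
  {C}: scan cost=120, card=120
  {AB}: card=10000; try (B,hash)→8200, (A,merge)→9400, (B,merge)→9500, (A,hash)→9800, (B,nl_idx)→15000, (A,nl)→200400 …(+1); best=8200 via (B,hash)
  {AC}: card=5000; try (C,hash)→2680, (A,merge)→6080, (C,merge)→6460, (C,nl_idx)→9000, (A,hash)→9240, (A,nl)→60120 …(+1); best=2680 via (C,hash)
  {ABC}: card=100000; try (B,hash)→14880, (C,hash)→19880, (B,merge)→76680, (B,nl_idx)→147680, (C,merge)→159160, (C,nl_idx)→178200 …(+2); best=14880 via (B,hash)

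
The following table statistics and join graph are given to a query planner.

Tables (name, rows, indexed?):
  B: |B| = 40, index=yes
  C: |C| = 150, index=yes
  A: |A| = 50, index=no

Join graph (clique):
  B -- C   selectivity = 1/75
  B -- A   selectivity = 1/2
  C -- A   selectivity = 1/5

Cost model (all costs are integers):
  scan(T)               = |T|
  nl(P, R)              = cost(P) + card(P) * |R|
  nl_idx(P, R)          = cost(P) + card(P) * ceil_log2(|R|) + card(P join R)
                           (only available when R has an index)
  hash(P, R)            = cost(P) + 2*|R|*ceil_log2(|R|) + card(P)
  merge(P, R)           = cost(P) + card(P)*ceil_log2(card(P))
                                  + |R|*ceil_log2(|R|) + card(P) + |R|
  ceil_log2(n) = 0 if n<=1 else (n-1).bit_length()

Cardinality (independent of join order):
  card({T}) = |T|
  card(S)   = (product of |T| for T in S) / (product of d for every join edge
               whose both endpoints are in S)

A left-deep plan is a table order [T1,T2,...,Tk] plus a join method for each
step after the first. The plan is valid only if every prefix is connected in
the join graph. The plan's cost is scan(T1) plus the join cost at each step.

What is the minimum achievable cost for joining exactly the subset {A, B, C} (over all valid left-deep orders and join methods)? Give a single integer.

1120

Selinger DP over subsets of {A,B,C}:
  {B}: scan cost=40, card=40
  {C}: scan cost=150, card=150
  {A}: scan cost=50, card=50
  {BC}: card=80; try (C,nl_idx)→440, (B,hash)→780, (B,nl_idx)→1130, (C,merge)→1670, (B,merge)→1780, (C,hash)→2480 …(+2); best=440 via (C,nl_idx)
  {AB}: card=1000; try (B,hash)→580, (A,merge)→670, (B,merge)→680, (A,hash)→680, (B,nl_idx)→1350, (A,nl)→2040 …(+1); best=580 via (B,hash)
  {AC}: card=1500; try (A,hash)→900, (C,merge)→1750, (A,merge)→1850, (C,nl_idx)→1950, (C,hash)→2500, (C,nl)→7550 …(+1); best=900 via (A,hash)
  {ABC}: card=400; try (A,hash)→1120, (A,merge)→1430, (B,hash)→2880, (C,hash)→3980, (A,nl)→4440, (C,nl_idx)→8980 …(+5); best=1120 via (A,hash)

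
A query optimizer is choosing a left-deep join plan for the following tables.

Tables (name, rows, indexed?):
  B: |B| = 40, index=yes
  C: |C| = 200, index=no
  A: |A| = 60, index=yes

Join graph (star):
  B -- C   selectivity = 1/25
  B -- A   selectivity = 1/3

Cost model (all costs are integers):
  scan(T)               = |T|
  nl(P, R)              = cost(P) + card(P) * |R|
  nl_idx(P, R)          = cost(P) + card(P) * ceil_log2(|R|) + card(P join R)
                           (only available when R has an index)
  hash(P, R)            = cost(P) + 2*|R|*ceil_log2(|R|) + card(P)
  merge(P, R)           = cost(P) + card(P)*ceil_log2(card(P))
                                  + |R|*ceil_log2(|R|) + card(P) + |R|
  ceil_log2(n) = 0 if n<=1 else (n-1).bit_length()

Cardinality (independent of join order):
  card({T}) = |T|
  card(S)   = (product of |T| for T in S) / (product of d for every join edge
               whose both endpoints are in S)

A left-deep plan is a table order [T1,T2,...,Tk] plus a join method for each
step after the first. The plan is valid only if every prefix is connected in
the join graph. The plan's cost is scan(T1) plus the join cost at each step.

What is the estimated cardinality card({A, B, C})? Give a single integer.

6400

Tables in S: A(60), B(40), C(200)
Edges inside S: B-C(d=25), B-A(d=3)
numerator = 60 * 40 * 200 = 480000
denominator = 25 * 3 = 75
card(S) = 480000 / 75 = 6400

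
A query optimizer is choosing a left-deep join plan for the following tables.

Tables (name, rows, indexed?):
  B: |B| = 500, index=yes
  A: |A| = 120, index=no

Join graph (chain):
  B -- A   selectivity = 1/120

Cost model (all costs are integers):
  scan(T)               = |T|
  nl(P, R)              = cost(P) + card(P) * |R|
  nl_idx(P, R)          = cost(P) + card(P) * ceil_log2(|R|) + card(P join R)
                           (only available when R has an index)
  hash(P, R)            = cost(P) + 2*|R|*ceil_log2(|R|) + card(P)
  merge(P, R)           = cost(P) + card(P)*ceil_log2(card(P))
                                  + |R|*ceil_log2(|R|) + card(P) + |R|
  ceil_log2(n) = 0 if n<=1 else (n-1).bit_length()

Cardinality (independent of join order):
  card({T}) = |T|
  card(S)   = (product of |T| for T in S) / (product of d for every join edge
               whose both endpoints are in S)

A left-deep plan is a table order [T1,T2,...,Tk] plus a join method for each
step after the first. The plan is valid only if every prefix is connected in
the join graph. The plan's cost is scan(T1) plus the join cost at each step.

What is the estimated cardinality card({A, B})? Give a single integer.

500

Tables in S: A(120), B(500)
Edges inside S: B-A(d=120)
numerator = 120 * 500 = 60000
denominator = 120 = 120
card(S) = 60000 / 120 = 500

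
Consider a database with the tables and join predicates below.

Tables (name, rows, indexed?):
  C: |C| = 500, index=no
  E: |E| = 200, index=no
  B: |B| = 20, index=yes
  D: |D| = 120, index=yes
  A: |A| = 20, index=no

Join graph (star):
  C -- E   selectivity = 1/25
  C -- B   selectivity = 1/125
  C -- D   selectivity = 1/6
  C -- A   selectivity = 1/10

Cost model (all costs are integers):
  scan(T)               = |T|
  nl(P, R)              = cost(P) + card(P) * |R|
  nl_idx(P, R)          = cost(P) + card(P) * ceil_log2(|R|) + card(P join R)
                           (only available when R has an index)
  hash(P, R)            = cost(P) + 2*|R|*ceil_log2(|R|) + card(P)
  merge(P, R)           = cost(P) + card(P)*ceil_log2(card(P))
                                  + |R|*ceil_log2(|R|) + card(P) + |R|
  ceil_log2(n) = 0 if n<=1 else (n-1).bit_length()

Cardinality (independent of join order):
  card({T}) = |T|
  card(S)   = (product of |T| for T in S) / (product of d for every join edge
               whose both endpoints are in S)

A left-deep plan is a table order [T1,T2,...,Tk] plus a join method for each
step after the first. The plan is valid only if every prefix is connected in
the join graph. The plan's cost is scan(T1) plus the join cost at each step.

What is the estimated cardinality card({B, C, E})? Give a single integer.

640

Tables in S: B(20), C(500), E(200)
Edges inside S: C-E(d=25), C-B(d=125)
numerator = 20 * 500 * 200 = 2000000
denominator = 25 * 125 = 3125
card(S) = 2000000 / 3125 = 640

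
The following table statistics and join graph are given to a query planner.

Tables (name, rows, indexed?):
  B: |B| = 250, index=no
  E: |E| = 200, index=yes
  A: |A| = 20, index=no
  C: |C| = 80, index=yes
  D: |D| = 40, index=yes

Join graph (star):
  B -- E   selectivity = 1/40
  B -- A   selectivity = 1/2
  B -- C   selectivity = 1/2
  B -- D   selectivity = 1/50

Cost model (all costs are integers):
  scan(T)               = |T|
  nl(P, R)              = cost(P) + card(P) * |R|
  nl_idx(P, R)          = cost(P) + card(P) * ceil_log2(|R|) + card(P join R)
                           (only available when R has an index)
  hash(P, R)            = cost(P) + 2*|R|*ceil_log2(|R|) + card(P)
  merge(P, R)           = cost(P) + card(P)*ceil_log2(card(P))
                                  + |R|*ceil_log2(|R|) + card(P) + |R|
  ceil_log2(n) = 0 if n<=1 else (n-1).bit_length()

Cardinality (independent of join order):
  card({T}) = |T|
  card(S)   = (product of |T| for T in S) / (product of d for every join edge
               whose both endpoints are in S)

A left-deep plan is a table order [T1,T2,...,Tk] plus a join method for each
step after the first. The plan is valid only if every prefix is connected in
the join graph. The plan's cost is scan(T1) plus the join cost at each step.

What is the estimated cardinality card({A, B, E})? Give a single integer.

Tables in S: A(20), B(250), E(200)
Edges inside S: B-E(d=40), B-A(d=2)
numerator = 20 * 250 * 200 = 1000000
denominator = 40 * 2 = 80
card(S) = 1000000 / 80 = 12500

12500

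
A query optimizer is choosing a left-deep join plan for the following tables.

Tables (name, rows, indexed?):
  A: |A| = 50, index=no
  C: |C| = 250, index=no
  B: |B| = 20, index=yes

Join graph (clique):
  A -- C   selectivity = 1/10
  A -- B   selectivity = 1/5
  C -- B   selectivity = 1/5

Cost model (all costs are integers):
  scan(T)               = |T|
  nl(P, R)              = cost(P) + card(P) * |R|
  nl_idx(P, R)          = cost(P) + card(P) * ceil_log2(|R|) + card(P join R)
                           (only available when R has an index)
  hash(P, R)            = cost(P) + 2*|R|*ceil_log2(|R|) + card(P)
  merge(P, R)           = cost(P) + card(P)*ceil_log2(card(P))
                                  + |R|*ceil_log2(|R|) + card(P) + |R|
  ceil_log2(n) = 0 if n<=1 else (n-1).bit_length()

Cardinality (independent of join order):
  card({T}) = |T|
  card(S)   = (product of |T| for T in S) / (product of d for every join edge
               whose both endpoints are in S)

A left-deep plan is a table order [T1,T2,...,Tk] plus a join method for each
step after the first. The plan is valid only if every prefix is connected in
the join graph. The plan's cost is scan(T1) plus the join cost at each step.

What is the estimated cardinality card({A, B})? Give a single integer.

200

Tables in S: A(50), B(20)
Edges inside S: A-B(d=5)
numerator = 50 * 20 = 1000
denominator = 5 = 5
card(S) = 1000 / 5 = 200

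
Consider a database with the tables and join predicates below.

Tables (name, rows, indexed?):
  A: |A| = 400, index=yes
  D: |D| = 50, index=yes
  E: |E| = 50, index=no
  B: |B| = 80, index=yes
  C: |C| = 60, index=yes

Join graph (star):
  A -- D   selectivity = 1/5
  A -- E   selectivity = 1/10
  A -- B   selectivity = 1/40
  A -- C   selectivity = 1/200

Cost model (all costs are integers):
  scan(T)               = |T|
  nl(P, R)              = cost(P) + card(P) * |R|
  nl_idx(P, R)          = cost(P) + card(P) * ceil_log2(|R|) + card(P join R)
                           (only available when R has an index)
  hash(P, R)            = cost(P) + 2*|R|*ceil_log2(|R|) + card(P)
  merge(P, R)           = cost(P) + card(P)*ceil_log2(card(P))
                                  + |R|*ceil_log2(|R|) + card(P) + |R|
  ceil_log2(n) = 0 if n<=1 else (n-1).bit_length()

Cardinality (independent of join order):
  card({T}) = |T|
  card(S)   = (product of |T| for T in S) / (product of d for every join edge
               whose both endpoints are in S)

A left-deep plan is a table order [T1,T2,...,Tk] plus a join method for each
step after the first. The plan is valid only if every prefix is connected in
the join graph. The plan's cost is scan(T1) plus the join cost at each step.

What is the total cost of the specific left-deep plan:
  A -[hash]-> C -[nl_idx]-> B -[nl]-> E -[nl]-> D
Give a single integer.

74600

step 1: scan A: cost=400, card=400
step 2: join C via hash
    card(P join C) = 400*60/(200) = 120
    cost = 400 + 2*60*6 + 400 = 1520
step 3: join B via nl_idx
    card(P join B) = 120*80/(40) = 240
    cost = 1520 + 120*7 + 240 = 2600
step 4: join E via nl
    card(P join E) = 240*50/(10) = 1200
    cost = 2600 + 240*50 = 14600
step 5: join D via nl
    card(P join D) = 1200*50/(5) = 12000
    cost = 14600 + 1200*50 = 74600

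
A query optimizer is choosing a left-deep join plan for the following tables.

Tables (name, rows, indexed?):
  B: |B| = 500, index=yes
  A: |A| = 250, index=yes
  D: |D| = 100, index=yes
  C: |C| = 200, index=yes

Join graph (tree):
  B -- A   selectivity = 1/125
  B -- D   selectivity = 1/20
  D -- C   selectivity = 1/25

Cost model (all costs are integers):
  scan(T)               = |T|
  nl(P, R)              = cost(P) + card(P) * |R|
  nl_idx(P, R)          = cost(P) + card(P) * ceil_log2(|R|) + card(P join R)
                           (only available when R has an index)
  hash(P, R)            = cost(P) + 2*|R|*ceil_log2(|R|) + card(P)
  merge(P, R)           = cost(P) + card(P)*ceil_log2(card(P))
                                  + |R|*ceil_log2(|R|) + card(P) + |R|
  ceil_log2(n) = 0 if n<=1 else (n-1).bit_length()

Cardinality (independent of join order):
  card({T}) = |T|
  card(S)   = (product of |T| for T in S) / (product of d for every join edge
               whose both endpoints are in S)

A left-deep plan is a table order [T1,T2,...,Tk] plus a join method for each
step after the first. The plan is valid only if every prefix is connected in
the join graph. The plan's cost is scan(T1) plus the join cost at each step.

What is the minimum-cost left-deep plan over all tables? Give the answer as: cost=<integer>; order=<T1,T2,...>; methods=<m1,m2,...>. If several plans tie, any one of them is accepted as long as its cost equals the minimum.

Selinger DP (subsets sized 1..n):
  {B}: scan cost=500, card=500
  {A}: scan cost=250, card=250
  {D}: scan cost=100, card=100
  {C}: scan cost=200, card=200
  {AB}: card=1000; try (B,nl_idx)→3500, (A,hash)→5000, (A,nl_idx)→5500, (B,merge)→7500, (A,merge)→7750, (B,hash)→9500 …(+2); best=3500 via (B,nl_idx)
  {BD}: card=2500; try (D,hash)→2400, (B,nl_idx)→3500, (B,merge)→5900, (D,merge)→6300, (D,nl_idx)→6500, (B,hash)→9200 …(+2); best=2400 via (D,hash)
  {CD}: card=800; try (C,nl_idx)→1700, (D,hash)→1800, (D,nl_idx)→2400, (C,merge)→2700, (D,merge)→2800, (C,hash)→3400 …(+2); best=1700 via (C,nl_idx)
  {ABD}: card=5000; try (D,hash)→5900, (A,hash)→8900, (D,merge)→15300, (D,nl_idx)→15500, (A,nl_idx)→27400, (A,merge)→37150 …(+2); best=5900 via (D,hash)
  {BCD}: card=20000; try (C,hash)→8100, (B,hash)→11500, (B,merge)→15500, (B,nl_idx)→28900, (C,merge)→36700, (C,nl_idx)→42400 …(+2); best=8100 via (C,hash)
  {ABCD}: card=40000; try (C,hash)→14100, (A,hash)→32100, (C,merge)→77700, (C,nl_idx)→85900, (A,nl_idx)→208100, (A,merge)→330350 …(+2); best=14100 via (C,hash)

cost=14100; order=A,B,D,C; methods=nl_idx,hash,hash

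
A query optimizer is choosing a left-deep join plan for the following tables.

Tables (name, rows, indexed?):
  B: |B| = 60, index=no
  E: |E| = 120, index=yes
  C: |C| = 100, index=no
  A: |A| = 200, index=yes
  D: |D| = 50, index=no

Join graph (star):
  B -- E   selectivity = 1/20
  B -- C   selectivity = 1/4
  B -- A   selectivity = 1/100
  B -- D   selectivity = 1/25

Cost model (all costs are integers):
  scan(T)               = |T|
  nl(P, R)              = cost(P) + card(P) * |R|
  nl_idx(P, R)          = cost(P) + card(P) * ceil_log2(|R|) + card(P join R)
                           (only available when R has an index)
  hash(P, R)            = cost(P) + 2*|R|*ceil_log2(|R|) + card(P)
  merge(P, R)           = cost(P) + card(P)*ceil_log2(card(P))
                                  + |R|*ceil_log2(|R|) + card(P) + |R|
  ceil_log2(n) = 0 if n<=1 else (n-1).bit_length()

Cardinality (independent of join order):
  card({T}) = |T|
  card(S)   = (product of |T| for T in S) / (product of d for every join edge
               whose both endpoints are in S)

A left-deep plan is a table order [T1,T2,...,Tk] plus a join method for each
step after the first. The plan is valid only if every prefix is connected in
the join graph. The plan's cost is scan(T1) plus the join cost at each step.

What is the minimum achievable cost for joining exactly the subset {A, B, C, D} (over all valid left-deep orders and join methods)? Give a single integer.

Selinger DP over subsets of {A,B,C,D}:
  {B}: scan cost=60, card=60
  {C}: scan cost=100, card=100
  {A}: scan cost=200, card=200
  {D}: scan cost=50, card=50
  {BC}: card=1500; try (B,hash)→920, (C,merge)→1280, (B,merge)→1320, (C,hash)→1520, (C,nl)→6060, (B,nl)→6100; best=920 via (B,hash)
  {AB}: card=120; try (A,nl_idx)→660, (B,hash)→1120, (A,merge)→2280, (B,merge)→2420, (A,hash)→3320, (A,nl)→12060 …(+1); best=660 via (A,nl_idx)
  {BD}: card=120; try (D,hash)→720, (B,hash)→820, (B,merge)→820, (D,merge)→830, (B,nl)→3050, (D,nl)→3060; best=720 via (D,hash)
  {ABC}: card=3000; try (C,hash)→2180, (C,merge)→2420, (A,hash)→5620, (C,nl)→12660, (A,nl_idx)→15920, (A,merge)→20720 …(+1); best=2180 via (C,hash)
  {BCD}: card=3000; try (C,hash)→2240, (C,merge)→2480, (D,hash)→3020, (C,nl)→12720, (D,merge)→19270, (D,nl)→75920; best=2240 via (C,hash)
  {ABD}: card=240; try (D,hash)→1380, (A,nl_idx)→1920, (D,merge)→1970, (A,merge)→3480, (A,hash)→4040, (D,nl)→6660 …(+1); best=1380 via (D,hash)
  {ABCD}: card=6000; try (C,hash)→3020, (C,merge)→4340, (D,hash)→5780, (A,hash)→8440, (C,nl)→25380, (A,nl_idx)→32240 …(+4); best=3020 via (C,hash)

3020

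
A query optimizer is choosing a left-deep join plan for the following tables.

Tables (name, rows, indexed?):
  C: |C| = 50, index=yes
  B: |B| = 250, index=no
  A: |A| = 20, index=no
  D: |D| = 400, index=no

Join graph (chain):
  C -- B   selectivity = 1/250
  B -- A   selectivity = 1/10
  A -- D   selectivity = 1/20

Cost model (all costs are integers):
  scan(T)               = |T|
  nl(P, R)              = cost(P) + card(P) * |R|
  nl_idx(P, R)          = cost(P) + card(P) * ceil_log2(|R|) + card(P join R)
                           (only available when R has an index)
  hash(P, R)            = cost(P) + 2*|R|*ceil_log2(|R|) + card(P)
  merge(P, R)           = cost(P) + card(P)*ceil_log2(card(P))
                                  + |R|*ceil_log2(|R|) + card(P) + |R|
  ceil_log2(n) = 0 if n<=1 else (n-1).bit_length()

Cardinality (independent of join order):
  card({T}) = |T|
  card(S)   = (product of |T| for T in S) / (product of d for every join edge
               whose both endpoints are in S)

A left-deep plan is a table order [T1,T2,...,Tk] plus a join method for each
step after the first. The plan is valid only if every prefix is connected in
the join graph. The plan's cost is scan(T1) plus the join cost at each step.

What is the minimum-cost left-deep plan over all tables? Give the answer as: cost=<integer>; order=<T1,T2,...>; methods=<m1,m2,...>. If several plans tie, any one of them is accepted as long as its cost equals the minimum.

Selinger DP (subsets sized 1..n):
  {C}: scan cost=50, card=50
  {B}: scan cost=250, card=250
  {A}: scan cost=20, card=20
  {D}: scan cost=400, card=400
  {BC}: card=50; try (C,hash)→1100, (C,nl_idx)→1800, (B,merge)→2650, (C,merge)→2850, (B,hash)→4100, (B,nl)→12550 …(+1); best=1100 via (C,hash)
  {AB}: card=500; try (A,hash)→700, (B,merge)→2390, (A,merge)→2620, (B,hash)→4040, (B,nl)→5020, (A,nl)→5250; best=700 via (A,hash)
  {AD}: card=400; try (A,hash)→1000, (D,merge)→4140, (A,merge)→4520, (D,hash)→7240, (D,nl)→8020, (A,nl)→8400; best=1000 via (A,hash)
  {ABC}: card=100; try (A,hash)→1350, (A,merge)→1570, (C,hash)→1800, (A,nl)→2100, (C,nl_idx)→3800, (C,merge)→6050 …(+1); best=1350 via (A,hash)
  {ABD}: card=10000; try (B,hash)→5400, (B,merge)→7250, (D,hash)→8400, (D,merge)→9700, (B,nl)→101000, (D,nl)→200700; best=5400 via (B,hash)
  {ABCD}: card=2000; try (D,merge)→6150, (D,hash)→8650, (C,hash)→16000, (D,nl)→41350, (C,nl_idx)→67400, (C,merge)→155750 …(+1); best=6150 via (D,merge)

cost=6150; order=B,C,A,D; methods=hash,hash,merge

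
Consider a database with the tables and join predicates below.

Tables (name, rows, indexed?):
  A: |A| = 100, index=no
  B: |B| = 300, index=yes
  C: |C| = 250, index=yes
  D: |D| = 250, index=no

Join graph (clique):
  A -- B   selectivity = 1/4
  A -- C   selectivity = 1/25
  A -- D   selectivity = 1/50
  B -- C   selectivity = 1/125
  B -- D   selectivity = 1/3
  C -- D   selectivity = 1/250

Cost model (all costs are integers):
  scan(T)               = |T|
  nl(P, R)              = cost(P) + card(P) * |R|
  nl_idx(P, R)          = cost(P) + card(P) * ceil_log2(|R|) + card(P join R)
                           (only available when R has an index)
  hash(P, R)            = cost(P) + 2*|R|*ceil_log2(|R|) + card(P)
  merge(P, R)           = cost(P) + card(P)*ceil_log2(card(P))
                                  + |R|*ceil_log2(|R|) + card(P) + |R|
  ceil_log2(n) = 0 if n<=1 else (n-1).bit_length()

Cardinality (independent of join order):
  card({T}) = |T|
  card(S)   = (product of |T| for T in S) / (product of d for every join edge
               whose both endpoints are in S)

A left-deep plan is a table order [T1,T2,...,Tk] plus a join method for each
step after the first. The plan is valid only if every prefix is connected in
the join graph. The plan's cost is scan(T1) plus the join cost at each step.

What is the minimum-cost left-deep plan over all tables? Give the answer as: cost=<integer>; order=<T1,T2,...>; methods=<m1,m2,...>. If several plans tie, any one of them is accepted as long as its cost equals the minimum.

cost=4334; order=D,C,A,B; methods=nl_idx,hash,nl_idx

Selinger DP (subsets sized 1..n):
  {A}: scan cost=100, card=100
  {B}: scan cost=300, card=300
  {C}: scan cost=250, card=250
  {D}: scan cost=250, card=250
  {AB}: card=7500; try (A,hash)→2000, (B,merge)→3900, (A,merge)→4100, (B,hash)→5600, (B,nl_idx)→8500, (B,nl)→30100 …(+1); best=2000 via (A,hash)
  {AC}: card=1000; try (C,nl_idx)→1900, (A,hash)→1900, (C,merge)→3150, (A,merge)→3300, (C,hash)→4200, (C,nl)→25100 …(+1); best=1900 via (C,nl_idx)
  {AD}: card=500; try (A,hash)→1900, (D,merge)→3150, (A,merge)→3300, (D,hash)→4200, (D,nl)→25100, (A,nl)→25250; best=1900 via (A,hash)
  {BC}: card=600; try (B,nl_idx)→3100, (C,nl_idx)→3300, (C,hash)→4600, (B,merge)→5500, (C,merge)→5550, (B,hash)→5900 …(+2); best=3100 via (B,nl_idx)
  {BD}: card=25000; try (D,hash)→4600, (B,merge)→5500, (D,merge)→5550, (B,hash)→5900, (B,nl_idx)→27500, (B,nl)→75250 …(+1); best=4600 via (D,hash)
  {CD}: card=250; try (C,nl_idx)→2500, (D,hash)→4500, (C,hash)→4500, (D,merge)→4750, (C,merge)→4750, (D,nl)→62750 …(+1); best=2500 via (C,nl_idx)
  {ABC}: card=600; try (A,hash)→5100, (B,hash)→8300, (A,merge)→10500, (B,nl_idx)→11500, (C,hash)→13500, (B,merge)→15900 …(+5); best=5100 via (A,hash)
  {ABD}: card=12500; try (B,hash)→7800, (B,merge)→9900, (D,hash)→13500, (B,nl_idx)→18900, (A,hash)→31000, (D,merge)→109250 …(+4); best=7800 via (B,hash)
  {ACD}: card=20; try (A,hash)→4150, (A,merge)→5550, (C,nl_idx)→5920, (C,hash)→6400, (D,hash)→6900, (C,merge)→9150 …(+4); best=4150 via (A,hash)
  {BCD}: card=200; try (B,nl_idx)→4950, (D,hash)→7700, (B,merge)→7750, (B,hash)→8150, (D,merge)→11950, (C,hash)→33600 …(+5); best=4950 via (B,nl_idx)
  {ABCD}: card=4; try (B,nl_idx)→4334, (A,hash)→6550, (B,merge)→7270, (A,merge)→7550, (B,hash)→9570, (D,hash)→9700 …(+8); best=4334 via (B,nl_idx)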